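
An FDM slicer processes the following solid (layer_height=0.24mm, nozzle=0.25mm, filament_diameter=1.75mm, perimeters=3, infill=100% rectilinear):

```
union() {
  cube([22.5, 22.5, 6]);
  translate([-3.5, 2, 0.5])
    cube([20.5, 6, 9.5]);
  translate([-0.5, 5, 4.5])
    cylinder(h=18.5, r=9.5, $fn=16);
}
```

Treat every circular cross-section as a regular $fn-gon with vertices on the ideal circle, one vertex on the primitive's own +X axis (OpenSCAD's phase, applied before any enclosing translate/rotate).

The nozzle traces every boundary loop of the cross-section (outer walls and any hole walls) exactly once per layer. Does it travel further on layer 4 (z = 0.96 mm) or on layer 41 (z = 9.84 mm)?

layer 4 (z = 0.96 mm)

Layer 4 (z = 0.96): the cube is present — its section is the full 22.5×22.5 rectangle (perimeter 90.00 mm); the 20.5×6 cube at (-3.5, 2) contributes its full rectangle (perimeter 53.00 mm); the cylinder at (-0.5, 5) does not reach this height (z outside [4.5, 23]); Combining (union): the regions partially overlap (shared area 102.00 mm²), so the edge portions inside another operand are dropped and the merged outline is re-measured after clipping — boundary = 97.00 mm. So its perimeter = 97.00 mm. Layer 41 (z = 9.84): the cube is not intersected at this z (z outside [0, 6]); the cube at (-3.5, 2) (footprint 20.5×6) is included at this height (perimeter 53.00 mm); the cylinder at (-0.5, 5): section is a regular 16-gon, circumradius r=9.5 (perimeter = 2·16·9.500·sin(180°/16) = 59.31 mm); Merging all regions: the regions partially overlap (shared area 73.21 mm²), so the edge portions inside another operand are dropped and the merged outline is re-measured after clipping — boundary = 76.38 mm. So its perimeter = 76.38 mm. Layer 4 is larger (97.00 vs 76.38 mm).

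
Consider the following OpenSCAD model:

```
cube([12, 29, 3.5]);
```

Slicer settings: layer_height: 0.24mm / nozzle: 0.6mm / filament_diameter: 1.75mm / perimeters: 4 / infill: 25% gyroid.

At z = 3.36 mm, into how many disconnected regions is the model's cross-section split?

1

At z = 3.36 mm: the cube (footprint 12×29) is included at this height. The result has 1 disconnected region.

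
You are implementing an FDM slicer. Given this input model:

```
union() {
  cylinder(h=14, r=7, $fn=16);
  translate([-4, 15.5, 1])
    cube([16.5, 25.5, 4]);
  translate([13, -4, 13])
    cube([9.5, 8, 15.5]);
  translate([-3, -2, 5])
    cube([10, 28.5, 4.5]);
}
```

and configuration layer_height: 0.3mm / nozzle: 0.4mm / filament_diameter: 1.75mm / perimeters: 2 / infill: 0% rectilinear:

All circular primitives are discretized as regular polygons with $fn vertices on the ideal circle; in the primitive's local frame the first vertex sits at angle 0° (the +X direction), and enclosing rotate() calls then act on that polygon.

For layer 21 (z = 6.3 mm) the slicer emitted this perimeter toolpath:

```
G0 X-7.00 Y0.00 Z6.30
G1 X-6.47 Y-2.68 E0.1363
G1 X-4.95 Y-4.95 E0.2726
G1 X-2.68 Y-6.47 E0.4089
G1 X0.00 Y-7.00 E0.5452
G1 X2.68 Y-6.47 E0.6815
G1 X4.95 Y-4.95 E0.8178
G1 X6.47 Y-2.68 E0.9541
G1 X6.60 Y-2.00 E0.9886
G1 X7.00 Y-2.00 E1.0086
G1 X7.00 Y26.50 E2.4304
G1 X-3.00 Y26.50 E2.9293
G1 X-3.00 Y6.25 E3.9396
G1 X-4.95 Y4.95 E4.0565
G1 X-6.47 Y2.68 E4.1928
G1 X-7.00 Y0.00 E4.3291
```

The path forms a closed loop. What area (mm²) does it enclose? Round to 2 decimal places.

357.86 mm²

Apply the shoelace formula to the sequence of (X, Y) vertices; enclosed area = 357.86 mm².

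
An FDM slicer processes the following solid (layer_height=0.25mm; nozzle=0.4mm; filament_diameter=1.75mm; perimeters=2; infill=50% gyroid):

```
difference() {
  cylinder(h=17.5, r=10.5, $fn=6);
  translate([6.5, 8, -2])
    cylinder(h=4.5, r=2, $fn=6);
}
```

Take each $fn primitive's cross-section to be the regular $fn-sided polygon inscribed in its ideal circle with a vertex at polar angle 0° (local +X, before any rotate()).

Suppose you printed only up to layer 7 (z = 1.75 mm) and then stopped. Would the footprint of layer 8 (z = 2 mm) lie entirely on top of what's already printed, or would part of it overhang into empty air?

entirely on top

Compare the two slices. At z = 1.75: the r=10.5 cylinder gives a regular 6-gon of circumradius 10.5 (constant along its height) (area = (6/2)·10.500²·sin(360°/6) = 286.44 mm²); the cylinder at (6.5, 8): section is a regular 6-gon, circumradius r=2 (area = (6/2)·2.000²·sin(360°/6) = 10.39 mm²); After the difference (first − rest): starting from the r=10.5 cylinder (286.44 mm²), the r=2 cylinder at (6.5, 8) partially overlaps it — only the 3.21 mm² overlap (of its 10.39 mm²) is removed, clipping the outline — area = 283.23 mm². At z = 2: the r=10.5 cylinder contributes a regular 6-gon of circumradius 10.5 (area = (6/2)·10.500²·sin(360°/6) = 286.44 mm²); the cylinder at (6.5, 8): section is a regular 6-gon, circumradius r=2 (area = (6/2)·2.000²·sin(360°/6) = 10.39 mm²); Taking the first minus the rest: starting from the r=10.5 cylinder (286.44 mm²), the r=2 cylinder at (6.5, 8) partially overlaps it — only the 3.21 mm² overlap (of its 10.39 mm²) is removed, clipping the outline — area = 283.23 mm². Checking containment: the cross-section at z = 2 is a subset of the cross-section at z = 1.75.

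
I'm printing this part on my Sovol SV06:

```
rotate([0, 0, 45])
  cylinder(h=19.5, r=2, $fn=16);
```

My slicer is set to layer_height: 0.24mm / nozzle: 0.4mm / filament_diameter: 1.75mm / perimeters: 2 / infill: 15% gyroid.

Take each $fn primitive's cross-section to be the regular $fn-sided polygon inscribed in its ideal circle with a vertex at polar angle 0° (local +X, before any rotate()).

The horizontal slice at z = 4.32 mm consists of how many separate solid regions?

At z = 4.32 mm: the r=2 cylinder gives a regular 16-gon of circumradius 2 (constant along its height); (whole slice rotated 45° about Z — lengths, areas and connectivity unchanged). The result has 1 disconnected region.

1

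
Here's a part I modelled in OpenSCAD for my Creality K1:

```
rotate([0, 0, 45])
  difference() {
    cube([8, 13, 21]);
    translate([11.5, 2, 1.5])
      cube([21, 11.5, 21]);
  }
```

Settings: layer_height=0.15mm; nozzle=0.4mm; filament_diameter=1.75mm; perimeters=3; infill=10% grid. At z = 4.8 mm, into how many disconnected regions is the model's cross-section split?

1

At z = 4.8 mm: the cube (footprint 8×13) is included at this height; the cube at (11.5, 2) is present — its section is the full 21×11.5 rectangle; After the difference (first − rest): starting from the 8×13 cube, the 21×11.5 cube at (11.5, 2) misses the remaining region (no effect) — 1 connected region; (rotated 45° about Z; rotation is an isometry so areas/perimeters/island counts are preserved). The result has 1 disconnected region.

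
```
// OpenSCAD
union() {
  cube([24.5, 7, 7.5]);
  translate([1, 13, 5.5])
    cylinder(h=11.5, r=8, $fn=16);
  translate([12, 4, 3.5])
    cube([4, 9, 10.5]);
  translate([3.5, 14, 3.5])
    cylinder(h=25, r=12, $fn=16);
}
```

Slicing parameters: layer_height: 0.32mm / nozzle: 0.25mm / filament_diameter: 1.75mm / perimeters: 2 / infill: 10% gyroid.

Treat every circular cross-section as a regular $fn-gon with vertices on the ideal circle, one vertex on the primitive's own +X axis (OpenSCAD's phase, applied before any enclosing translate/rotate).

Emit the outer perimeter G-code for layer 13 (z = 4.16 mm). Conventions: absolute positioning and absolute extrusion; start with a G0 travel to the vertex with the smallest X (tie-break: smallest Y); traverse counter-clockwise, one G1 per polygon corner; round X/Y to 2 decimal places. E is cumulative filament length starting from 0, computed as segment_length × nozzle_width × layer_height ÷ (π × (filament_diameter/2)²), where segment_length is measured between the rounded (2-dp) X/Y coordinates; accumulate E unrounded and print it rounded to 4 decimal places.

G0 X-8.50 Y14.00 Z4.16
G1 X-7.59 Y9.41 E0.1556
G1 X-4.99 Y5.51 E0.3115
G1 X-1.09 Y2.91 E0.4674
G1 X0.00 Y2.70 E0.5044
G1 X0.00 Y0.00 E0.5942
G1 X24.50 Y0.00 E1.4090
G1 X24.50 Y7.00 E1.6418
G1 X16.00 Y7.00 E1.9246
G1 X16.00 Y13.00 E2.1241
G1 X15.30 Y13.00 E2.1474
G1 X15.50 Y14.00 E2.1813
G1 X14.59 Y18.59 E2.3370
G1 X11.99 Y22.49 E2.4929
G1 X8.09 Y25.09 E2.6488
G1 X3.50 Y26.00 E2.8044
G1 X-1.09 Y25.09 E2.9600
G1 X-4.99 Y22.49 E3.1159
G1 X-7.59 Y18.59 E3.2718
G1 X-8.50 Y14.00 E3.4275

At z = 4.16 mm: the cube is present — its section is the full 24.5×7 rectangle; the cylinder at (1, 13) is absent (z outside [5.5, 17]); the cube at (12, 4) (footprint 4×9) is included at this height; the r=12 cylinder at (3.5, 14) gives a regular 16-gon of circumradius 12 (constant along its height); Merging all regions: the regions partially overlap (shared area 75.59 mm²), so overlapping operands fuse into one piece — 1 connected region. The outline is a single polygon with 19 vertices. Extrusion per mm of travel: 0.25 × 0.32 / (π × 0.875²) = 0.033260. Accumulating E over each segment gives final E = 3.4275.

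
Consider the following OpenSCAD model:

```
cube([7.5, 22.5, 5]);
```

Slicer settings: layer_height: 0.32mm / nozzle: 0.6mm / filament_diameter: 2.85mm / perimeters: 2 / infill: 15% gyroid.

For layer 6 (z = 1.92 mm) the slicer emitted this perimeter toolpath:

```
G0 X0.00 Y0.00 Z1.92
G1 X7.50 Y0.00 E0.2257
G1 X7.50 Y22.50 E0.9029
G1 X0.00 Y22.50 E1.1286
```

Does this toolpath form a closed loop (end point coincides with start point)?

no

Start point (G0): (0.00, 0.00). End point (last G1): the path does not return to the start — open.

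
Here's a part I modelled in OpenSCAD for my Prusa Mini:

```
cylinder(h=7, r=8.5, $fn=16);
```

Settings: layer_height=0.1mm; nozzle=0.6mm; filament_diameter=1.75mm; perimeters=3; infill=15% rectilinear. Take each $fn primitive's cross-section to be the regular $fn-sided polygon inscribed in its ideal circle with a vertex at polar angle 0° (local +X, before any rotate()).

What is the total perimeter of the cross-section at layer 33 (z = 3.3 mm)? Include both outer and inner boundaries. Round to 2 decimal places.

At z = 3.3 mm: the r=8.5 cylinder gives a regular 16-gon of circumradius 8.5 (constant along its height) (perimeter = 2·16·8.500·sin(180°/16) = 53.06 mm). Overall, the cross-section is a single solid region. Total boundary length (outer) = 53.06 mm.

53.06 mm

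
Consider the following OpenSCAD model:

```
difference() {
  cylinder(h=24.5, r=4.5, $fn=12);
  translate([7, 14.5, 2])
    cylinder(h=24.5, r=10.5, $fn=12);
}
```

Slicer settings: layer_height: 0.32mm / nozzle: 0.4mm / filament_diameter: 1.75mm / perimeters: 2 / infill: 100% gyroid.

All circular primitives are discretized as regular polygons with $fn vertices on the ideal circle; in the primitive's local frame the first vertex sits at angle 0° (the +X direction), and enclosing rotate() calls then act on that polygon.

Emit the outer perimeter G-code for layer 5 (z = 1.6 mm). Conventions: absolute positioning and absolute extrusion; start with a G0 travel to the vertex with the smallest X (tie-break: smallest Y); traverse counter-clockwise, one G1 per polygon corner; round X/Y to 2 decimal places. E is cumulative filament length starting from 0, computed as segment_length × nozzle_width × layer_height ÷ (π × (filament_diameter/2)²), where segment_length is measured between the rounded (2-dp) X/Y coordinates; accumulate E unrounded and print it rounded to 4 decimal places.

G0 X-4.50 Y0.00 Z1.60
G1 X-3.90 Y-2.25 E0.1239
G1 X-2.25 Y-3.90 E0.2481
G1 X0.00 Y-4.50 E0.3720
G1 X2.25 Y-3.90 E0.4959
G1 X3.90 Y-2.25 E0.6201
G1 X4.50 Y0.00 E0.7440
G1 X3.90 Y2.25 E0.8680
G1 X2.25 Y3.90 E0.9921
G1 X0.00 Y4.50 E1.1161
G1 X-2.25 Y3.90 E1.2400
G1 X-3.90 Y2.25 E1.3642
G1 X-4.50 Y0.00 E1.4881

At z = 1.6 mm: the r=4.5 cylinder gives a regular 12-gon of circumradius 4.5 (constant along its height); the cylinder at (7, 14.5) does not reach this height (z outside [2, 26.5]); Subtracting the remaining from the first: none of the subtracted shapes is present at this height, so the r=4.5 cylinder is unchanged — 1 connected region. The outline is a single polygon with 12 vertices. Extrusion per mm of travel: 0.4 × 0.32 / (π × 0.875²) = 0.053216. Accumulating E over each segment gives final E = 1.4881.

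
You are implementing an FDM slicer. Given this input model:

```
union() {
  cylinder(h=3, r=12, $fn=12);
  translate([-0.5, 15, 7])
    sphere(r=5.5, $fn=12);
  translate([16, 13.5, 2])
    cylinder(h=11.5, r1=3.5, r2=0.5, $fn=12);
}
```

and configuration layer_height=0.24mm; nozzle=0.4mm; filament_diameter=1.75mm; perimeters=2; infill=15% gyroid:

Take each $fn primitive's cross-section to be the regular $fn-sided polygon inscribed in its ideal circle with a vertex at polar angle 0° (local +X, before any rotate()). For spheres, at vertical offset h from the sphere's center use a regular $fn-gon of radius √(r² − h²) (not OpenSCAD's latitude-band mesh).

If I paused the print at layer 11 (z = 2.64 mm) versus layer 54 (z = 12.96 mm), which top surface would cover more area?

Layer 11 (z = 2.64): the r=12 cylinder contributes a regular 12-gon of circumradius 12 (area = (12/2)·12.000²·sin(360°/12) = 432.00 mm²); the r=5.5 sphere at (-0.5, 15) slices to a regular 12-gon of circumradius 3.353 (√(r²−h²) with h=4.36 from center) (area = (12/2)·3.353²·sin(360°/12) = 33.72 mm²); the cone at (16, 13.5) (r1=3.5→r2=0.5) has section circumradius 3.333 here — a regular 12-gon (area = (12/2)·3.333²·sin(360°/12) = 33.33 mm²); Combining (union): the regions partially overlap — summed areas 499.05 mm² minus the doubly-counted overlap 0.20 mm² gives 498.85 mm² — area = 498.85 mm². So its area = 498.85 mm². Layer 54 (z = 12.96): the cylinder is not intersected at this z (z outside [0, 3]); the sphere at (-0.5, 15) does not reach this height (|z−center|=5.960 > r=5.5); the cone at (16, 13.5) (r1=3.5→r2=0.5) has section circumradius 0.641 here — a regular 12-gon (area = (12/2)·0.641²·sin(360°/12) = 1.23 mm²); Combining (union): only the cone at (16, 13.5) is present, so the union is just that shape — area = 1.23 mm². So its area = 1.23 mm². Layer 11 is larger (498.85 vs 1.23 mm²).

layer 11 (z = 2.64 mm)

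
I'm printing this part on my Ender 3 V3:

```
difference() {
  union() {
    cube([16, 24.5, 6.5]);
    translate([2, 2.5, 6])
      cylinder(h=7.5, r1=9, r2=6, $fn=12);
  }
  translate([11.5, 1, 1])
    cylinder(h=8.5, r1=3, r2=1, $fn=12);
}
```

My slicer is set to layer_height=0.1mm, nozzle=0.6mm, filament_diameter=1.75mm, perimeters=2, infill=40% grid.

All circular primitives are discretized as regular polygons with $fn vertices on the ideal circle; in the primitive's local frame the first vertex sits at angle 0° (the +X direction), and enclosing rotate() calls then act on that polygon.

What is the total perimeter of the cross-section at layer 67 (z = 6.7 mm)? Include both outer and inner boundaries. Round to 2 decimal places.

54.43 mm

At z = 6.7 mm: the cube is not intersected at this z (z outside [0, 6.5]); the cone at (2, 2.5) (r1=9→r2=6) has section circumradius 8.720 here — a regular 12-gon (perimeter = 2·12·8.720·sin(180°/12) = 54.17 mm); Combining (union): only the cone at (2, 2.5) is present, so the union is just that shape — boundary = 54.17 mm; the cone at (11.5, 1) (r1=3→r2=1) has section circumradius 1.659 here — a regular 12-gon (perimeter = 2·12·1.659·sin(180°/12) = 10.30 mm); Taking the first minus the rest: starting from that combined region, the cone at (11.5, 1) partially overlaps it — only the 0.76 mm² overlap (of its 8.26 mm²) is removed, clipping the outline — boundary = 54.43 mm. Overall, the cross-section is a single solid region. Total boundary length (outer) = 54.43 mm.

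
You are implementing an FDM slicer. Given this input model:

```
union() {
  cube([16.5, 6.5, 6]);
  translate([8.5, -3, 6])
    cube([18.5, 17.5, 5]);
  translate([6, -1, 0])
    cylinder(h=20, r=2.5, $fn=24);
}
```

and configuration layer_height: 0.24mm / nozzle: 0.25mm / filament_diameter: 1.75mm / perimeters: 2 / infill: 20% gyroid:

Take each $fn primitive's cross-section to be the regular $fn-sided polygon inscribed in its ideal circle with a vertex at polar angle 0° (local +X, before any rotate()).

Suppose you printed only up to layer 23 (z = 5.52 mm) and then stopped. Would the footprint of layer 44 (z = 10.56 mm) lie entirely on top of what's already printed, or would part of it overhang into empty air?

Compare the two slices. At z = 5.52: the cube (footprint 16.5×6.5) is included at this height (area 107.25 mm²); the cube at (8.5, -3) does not reach this height (z outside [6, 11]); the r=2.5 cylinder at (6, -1) contributes a regular 24-gon of circumradius 2.5 (area = (24/2)·2.500²·sin(360°/24) = 19.41 mm²); Taking the union: the regions partially overlap — summed areas 126.66 mm² minus the doubly-counted overlap 4.87 mm² gives 121.79 mm² — area = 121.79 mm². At z = 10.56: the cube is not intersected at this z (z outside [0, 6]); the cube at (8.5, -3) is present — its section is the full 18.5×17.5 rectangle (area 323.75 mm²); the r=2.5 cylinder at (6, -1) contributes a regular 24-gon of circumradius 2.5 (area = (24/2)·2.500²·sin(360°/24) = 19.41 mm²); Merging all regions: the 2 present regions are separate (no shared area or edge), so areas and boundary lengths simply add and each stays a separate island — area = 343.16 mm². Checking containment: at z = 10.56 the cross-section extends beyond the z = 5.52 cross-section by about 271.75 mm².

part overhangs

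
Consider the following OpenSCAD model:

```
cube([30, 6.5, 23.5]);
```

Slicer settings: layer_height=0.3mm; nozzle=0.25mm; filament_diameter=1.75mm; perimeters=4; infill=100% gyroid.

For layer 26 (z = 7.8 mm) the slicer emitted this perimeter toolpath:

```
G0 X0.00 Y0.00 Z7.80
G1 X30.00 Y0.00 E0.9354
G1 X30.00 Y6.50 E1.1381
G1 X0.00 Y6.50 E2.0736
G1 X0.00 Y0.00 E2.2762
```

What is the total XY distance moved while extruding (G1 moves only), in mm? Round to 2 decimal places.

73.00 mm

Sum the Euclidean lengths of each G1 segment: total = 73.00 mm.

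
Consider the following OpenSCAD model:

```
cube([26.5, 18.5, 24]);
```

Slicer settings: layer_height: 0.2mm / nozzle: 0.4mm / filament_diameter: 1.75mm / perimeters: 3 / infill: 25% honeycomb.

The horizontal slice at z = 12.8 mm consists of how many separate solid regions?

1

At z = 12.8 mm: the 26.5×18.5 cube contributes its full rectangle. The result has 1 disconnected region.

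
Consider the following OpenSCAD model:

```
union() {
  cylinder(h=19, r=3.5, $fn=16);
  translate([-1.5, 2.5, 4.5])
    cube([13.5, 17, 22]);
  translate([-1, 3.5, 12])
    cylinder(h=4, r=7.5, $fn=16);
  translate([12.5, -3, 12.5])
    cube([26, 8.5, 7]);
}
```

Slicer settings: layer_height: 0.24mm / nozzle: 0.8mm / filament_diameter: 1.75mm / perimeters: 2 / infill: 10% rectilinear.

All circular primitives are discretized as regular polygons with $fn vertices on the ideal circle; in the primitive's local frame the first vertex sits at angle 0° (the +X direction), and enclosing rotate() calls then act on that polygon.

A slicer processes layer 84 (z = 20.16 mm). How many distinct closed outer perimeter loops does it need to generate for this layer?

1

At z = 20.16 mm: the cylinder does not reach this height (z outside [0, 19]); the cube at (-1.5, 2.5) (footprint 13.5×17) is included at this height; the cylinder at (-1, 3.5) is not intersected at this z (z outside [12, 16]); the cube at (12.5, -3) is not intersected at this z (z outside [12.5, 19.5]); Merging all regions: only the 13.5×17 cube at (-1.5, 2.5) is present, so the union is just that shape — 1 connected region. The result has 1 disconnected region.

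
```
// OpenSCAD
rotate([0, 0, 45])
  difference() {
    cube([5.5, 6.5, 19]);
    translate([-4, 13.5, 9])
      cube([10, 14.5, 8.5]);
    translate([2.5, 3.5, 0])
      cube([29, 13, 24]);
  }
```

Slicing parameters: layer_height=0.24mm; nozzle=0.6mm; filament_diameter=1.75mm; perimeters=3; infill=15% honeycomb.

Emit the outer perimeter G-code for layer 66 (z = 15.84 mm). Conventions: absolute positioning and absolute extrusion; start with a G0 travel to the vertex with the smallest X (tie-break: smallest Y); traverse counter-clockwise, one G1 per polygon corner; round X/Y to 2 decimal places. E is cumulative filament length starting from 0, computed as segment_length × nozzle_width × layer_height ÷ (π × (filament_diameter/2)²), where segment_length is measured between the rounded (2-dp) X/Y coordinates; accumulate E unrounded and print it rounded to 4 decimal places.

G0 X-4.60 Y4.60 Z15.84
G1 X0.00 Y0.00 E0.3895
G1 X3.89 Y3.89 E0.7188
G1 X1.41 Y6.36 E0.9284
G1 X-0.71 Y4.24 E1.1079
G1 X-2.83 Y6.36 E1.2874
G1 X-4.60 Y4.60 E1.4368

At z = 15.84 mm: the cube is present — its section is the full 5.5×6.5 rectangle; the cube at (-4, 13.5) is present — its section is the full 10×14.5 rectangle; the cube at (2.5, 3.5) (footprint 29×13) is included at this height; Taking the first minus the rest: starting from the 5.5×6.5 cube, the 10×14.5 cube at (-4, 13.5) misses the remaining region (no effect); the 29×13 cube at (2.5, 3.5) partially overlaps it — only the 9.00 mm² overlap (of its 377.00 mm²) is removed, clipping the outline — 1 connected region; (rotated 45° about Z; rotation is an isometry so areas/perimeters/island counts are preserved). The outline is a single polygon with 6 vertices. Extrusion per mm of travel: 0.6 × 0.24 / (π × 0.875²) = 0.059868. Accumulating E over each segment gives final E = 1.4368.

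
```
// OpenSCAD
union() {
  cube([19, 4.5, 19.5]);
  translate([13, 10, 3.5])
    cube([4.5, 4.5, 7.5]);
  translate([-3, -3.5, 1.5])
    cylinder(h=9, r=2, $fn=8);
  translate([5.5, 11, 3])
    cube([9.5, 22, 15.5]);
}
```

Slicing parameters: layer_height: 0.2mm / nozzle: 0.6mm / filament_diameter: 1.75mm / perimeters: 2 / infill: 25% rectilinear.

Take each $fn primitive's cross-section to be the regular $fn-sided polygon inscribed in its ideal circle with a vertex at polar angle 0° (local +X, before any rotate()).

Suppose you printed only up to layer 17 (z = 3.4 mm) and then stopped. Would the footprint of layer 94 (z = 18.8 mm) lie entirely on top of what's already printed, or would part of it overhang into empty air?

Compare the two slices. At z = 3.4: the 19×4.5 cube contributes its full rectangle (area 85.50 mm²); the cube at (13, 10) is absent (z outside [3.5, 11]); the r=2 cylinder at (-3, -3.5) contributes a regular 8-gon of circumradius 2 (area = (8/2)·2.000²·sin(360°/8) = 11.31 mm²); the cube at (5.5, 11) is present — its section is the full 9.5×22 rectangle (area 209.00 mm²); Taking the union: the 3 present regions are separate (no shared area or edge), so areas and boundary lengths simply add and each stays a separate island — area = 305.81 mm². At z = 18.8: the cube (footprint 19×4.5) is included at this height (area 85.50 mm²); the cube at (13, 10) does not reach this height (z outside [3.5, 11]); the cylinder at (-3, -3.5) is not intersected at this z (z outside [1.5, 10.5]); the cube at (5.5, 11) is absent (z outside [3, 18.5]); Merging all regions: only the 19×4.5 cube is present, so the union is just that shape — area = 85.50 mm². Checking containment: the cross-section at z = 18.8 is a subset of the cross-section at z = 3.4.

entirely on top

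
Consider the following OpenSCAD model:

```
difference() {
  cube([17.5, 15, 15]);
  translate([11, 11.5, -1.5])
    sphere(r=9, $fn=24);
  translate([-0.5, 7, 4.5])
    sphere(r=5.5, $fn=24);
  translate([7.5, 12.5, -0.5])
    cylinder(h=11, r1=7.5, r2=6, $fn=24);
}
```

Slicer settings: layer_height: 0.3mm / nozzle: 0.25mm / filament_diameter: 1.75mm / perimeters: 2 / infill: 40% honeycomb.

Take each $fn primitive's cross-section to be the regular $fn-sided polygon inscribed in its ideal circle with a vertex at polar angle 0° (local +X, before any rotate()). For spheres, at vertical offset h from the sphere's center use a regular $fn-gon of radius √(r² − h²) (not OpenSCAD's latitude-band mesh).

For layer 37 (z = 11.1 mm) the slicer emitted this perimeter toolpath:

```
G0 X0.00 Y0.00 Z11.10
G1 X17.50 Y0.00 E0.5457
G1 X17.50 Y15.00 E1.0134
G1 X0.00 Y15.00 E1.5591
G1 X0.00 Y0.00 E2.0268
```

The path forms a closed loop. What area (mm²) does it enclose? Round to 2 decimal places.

Apply the shoelace formula to the sequence of (X, Y) vertices; enclosed area = 262.50 mm².

262.50 mm²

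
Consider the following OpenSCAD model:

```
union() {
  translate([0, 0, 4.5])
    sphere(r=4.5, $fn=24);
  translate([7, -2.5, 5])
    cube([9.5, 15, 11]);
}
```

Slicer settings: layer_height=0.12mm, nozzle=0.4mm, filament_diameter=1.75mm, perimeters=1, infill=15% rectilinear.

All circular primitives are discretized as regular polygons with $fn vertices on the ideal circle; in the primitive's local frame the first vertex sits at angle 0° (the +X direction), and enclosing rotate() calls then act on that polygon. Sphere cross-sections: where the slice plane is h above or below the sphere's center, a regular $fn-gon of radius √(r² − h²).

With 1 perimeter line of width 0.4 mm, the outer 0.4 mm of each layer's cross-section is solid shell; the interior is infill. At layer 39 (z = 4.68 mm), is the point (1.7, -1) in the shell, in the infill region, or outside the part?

infill

At z = 4.68 mm: the sphere: section is a regular 24-gon, circumradius = √(r²−h²) = √(4.5²−0.18²) = 4.496; the cube at (7, -2.5) is absent (z outside [5, 16]); Taking the union: only the r=4.5 sphere is present, so the union is just that shape — 1 connected region. Overall, the cross-section is a single solid region. The nearest boundary edge runs (3.18, -3.18)→(3.89, -2.25); distance from the point to it = 2.50 mm. The point is inside the cross-section and 2.50 mm from the nearest boundary — more than the 0.4 mm shell width (1 × 0.4), so it's in the infill interior.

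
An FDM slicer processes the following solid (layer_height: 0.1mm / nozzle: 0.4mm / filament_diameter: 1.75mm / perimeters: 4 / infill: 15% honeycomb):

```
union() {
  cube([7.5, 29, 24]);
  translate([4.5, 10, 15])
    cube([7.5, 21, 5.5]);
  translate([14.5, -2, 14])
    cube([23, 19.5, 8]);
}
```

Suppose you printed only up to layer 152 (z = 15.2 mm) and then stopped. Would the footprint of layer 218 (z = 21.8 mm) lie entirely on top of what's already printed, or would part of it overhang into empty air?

Compare the two slices. At z = 15.2: the 7.5×29 cube contributes its full rectangle (area 217.50 mm²); the cube at (4.5, 10) (footprint 7.5×21) is included at this height (area 157.50 mm²); the cube at (14.5, -2) is present — its section is the full 23×19.5 rectangle (area 448.50 mm²); Taking the union: the regions partially overlap — summed areas 823.50 mm² minus the doubly-counted overlap 57.00 mm² gives 766.50 mm² — area = 766.50 mm². At z = 21.8: the 7.5×29 cube contributes its full rectangle (area 217.50 mm²); the cube at (4.5, 10) is absent (z outside [15, 20.5]); the cube at (14.5, -2) is present — its section is the full 23×19.5 rectangle (area 448.50 mm²); Merging all regions: the 2 present regions are separate (no shared area or edge), so areas and boundary lengths simply add and each stays a separate island — area = 666.00 mm². Checking containment: the cross-section at z = 21.8 is a subset of the cross-section at z = 15.2.

entirely on top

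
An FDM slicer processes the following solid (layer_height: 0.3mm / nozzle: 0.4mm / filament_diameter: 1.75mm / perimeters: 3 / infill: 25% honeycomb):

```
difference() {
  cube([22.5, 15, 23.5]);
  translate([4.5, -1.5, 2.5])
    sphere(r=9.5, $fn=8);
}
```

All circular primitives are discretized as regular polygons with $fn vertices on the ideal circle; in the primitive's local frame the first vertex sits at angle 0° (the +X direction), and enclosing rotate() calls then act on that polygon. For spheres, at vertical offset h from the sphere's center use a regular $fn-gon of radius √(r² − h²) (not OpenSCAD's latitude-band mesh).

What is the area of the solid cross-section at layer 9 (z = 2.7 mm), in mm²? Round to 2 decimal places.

At z = 2.7 mm: the 22.5×15 cube contributes its full rectangle (area 337.50 mm²); the r=9.5 sphere at (4.5, -1.5) slices to a regular 8-gon of circumradius 9.498 (√(r²−h²) with h=0.2 from center) (area = (8/2)·9.498²·sin(360°/8) = 255.15 mm²); Taking the first minus the rest: starting from the 22.5×15 cube (337.50 mm²), the r=9.5 sphere at (4.5, -1.5) partially overlaps it — only the 81.80 mm² overlap (of its 255.15 mm²) is removed, clipping the outline — area = 255.70 mm². Overall, the cross-section is a single solid region. Net area = 255.70 mm².

255.70 mm²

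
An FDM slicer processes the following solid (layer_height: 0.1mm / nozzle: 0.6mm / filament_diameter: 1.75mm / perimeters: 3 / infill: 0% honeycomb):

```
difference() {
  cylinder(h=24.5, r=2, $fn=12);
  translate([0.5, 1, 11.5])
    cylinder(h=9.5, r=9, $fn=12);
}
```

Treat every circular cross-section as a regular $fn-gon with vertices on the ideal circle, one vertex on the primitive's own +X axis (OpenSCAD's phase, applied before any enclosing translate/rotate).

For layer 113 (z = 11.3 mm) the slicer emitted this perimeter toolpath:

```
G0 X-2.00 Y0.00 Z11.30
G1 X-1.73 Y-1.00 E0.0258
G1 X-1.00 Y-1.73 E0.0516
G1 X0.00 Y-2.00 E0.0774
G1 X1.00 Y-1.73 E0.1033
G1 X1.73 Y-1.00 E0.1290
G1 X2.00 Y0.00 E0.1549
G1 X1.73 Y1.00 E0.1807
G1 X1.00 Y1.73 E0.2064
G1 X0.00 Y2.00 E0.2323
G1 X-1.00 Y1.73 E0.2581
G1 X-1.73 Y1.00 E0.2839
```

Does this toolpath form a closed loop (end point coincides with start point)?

no

Start point (G0): (-2.00, 0.00). End point (last G1): the path does not return to the start — open.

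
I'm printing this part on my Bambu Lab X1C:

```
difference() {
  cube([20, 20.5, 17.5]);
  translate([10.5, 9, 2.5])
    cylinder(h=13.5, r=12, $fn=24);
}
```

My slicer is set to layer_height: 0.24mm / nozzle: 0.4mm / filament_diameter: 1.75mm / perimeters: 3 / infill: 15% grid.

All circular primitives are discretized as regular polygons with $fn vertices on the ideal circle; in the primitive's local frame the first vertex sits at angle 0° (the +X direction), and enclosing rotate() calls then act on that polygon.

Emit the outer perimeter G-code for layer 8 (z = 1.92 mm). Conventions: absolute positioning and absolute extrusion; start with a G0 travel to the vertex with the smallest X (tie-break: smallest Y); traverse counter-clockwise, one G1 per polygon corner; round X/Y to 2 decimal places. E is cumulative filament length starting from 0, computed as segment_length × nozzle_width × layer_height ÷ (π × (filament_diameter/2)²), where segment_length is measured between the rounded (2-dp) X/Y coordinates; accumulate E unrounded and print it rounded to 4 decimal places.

At z = 1.92 mm: the 20×20.5 cube contributes its full rectangle; the cylinder at (10.5, 9) does not reach this height (z outside [2.5, 16]); After the difference (first − rest): none of the subtracted shapes is present at this height, so the 20×20.5 cube is unchanged — 1 connected region. The outline is a single polygon with 4 vertices. Extrusion per mm of travel: 0.4 × 0.24 / (π × 0.875²) = 0.039912. Accumulating E over each segment gives final E = 3.2329.

G0 X0.00 Y0.00 Z1.92
G1 X20.00 Y0.00 E0.7982
G1 X20.00 Y20.50 E1.6164
G1 X0.00 Y20.50 E2.4147
G1 X0.00 Y0.00 E3.2329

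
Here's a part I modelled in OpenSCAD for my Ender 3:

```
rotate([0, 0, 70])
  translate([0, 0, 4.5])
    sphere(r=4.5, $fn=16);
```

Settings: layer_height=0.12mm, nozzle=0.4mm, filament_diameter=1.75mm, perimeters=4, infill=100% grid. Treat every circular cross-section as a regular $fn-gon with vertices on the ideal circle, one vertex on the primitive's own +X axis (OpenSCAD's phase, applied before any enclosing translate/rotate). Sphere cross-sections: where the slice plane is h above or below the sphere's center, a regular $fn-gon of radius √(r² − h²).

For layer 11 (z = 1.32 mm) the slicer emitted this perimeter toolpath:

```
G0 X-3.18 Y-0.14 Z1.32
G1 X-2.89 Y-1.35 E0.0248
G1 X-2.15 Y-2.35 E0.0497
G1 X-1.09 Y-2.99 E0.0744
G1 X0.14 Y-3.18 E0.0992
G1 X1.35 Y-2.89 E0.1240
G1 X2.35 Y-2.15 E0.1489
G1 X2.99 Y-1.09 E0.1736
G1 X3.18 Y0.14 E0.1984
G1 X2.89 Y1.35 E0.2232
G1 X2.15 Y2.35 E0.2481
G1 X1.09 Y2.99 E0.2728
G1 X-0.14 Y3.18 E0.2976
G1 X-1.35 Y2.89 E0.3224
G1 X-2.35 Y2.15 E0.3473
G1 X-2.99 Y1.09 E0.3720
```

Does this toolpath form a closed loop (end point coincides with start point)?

no

Start point (G0): (-3.18, -0.14). End point (last G1): the path does not return to the start — open.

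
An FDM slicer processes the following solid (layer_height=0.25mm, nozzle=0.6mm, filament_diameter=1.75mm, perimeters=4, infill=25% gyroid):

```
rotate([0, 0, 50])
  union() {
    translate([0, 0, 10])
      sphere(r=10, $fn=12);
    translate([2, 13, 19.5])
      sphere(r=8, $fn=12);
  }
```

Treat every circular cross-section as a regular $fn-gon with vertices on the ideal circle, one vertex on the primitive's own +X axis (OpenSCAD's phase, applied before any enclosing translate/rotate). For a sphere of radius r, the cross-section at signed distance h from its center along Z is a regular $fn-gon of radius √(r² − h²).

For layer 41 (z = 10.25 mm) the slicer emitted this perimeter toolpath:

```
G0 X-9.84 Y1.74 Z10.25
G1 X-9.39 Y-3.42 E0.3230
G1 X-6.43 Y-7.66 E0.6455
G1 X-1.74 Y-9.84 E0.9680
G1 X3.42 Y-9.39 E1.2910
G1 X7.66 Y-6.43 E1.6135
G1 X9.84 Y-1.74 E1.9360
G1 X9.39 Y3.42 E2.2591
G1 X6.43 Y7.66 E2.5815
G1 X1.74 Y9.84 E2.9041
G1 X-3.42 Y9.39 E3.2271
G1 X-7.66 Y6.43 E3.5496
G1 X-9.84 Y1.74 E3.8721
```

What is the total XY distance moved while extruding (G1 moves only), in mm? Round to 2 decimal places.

62.09 mm

Sum the Euclidean lengths of each G1 segment: total = 62.09 mm.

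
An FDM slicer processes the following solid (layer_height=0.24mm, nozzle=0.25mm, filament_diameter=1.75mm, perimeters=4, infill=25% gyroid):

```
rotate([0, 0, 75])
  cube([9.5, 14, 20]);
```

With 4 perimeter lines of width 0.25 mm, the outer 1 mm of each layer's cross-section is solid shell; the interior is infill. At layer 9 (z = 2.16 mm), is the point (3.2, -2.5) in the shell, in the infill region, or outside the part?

At z = 2.16 mm: the cube is present — its section is the full 9.5×14 rectangle; (whole slice rotated 75° about Z — lengths, areas and connectivity unchanged). Overall, the cross-section is a single solid region. Undo the 75° rotation: the query point maps to (-1.587, -3.738) in the un-rotated model frame. The nearest boundary edge runs (0.00, 0.00)→(9.50, 0.00); distance from the point to it = 4.06 mm. The point is not inside any of the regions above, so it lies outside the cross-section (4.06 mm from the nearest boundary).

outside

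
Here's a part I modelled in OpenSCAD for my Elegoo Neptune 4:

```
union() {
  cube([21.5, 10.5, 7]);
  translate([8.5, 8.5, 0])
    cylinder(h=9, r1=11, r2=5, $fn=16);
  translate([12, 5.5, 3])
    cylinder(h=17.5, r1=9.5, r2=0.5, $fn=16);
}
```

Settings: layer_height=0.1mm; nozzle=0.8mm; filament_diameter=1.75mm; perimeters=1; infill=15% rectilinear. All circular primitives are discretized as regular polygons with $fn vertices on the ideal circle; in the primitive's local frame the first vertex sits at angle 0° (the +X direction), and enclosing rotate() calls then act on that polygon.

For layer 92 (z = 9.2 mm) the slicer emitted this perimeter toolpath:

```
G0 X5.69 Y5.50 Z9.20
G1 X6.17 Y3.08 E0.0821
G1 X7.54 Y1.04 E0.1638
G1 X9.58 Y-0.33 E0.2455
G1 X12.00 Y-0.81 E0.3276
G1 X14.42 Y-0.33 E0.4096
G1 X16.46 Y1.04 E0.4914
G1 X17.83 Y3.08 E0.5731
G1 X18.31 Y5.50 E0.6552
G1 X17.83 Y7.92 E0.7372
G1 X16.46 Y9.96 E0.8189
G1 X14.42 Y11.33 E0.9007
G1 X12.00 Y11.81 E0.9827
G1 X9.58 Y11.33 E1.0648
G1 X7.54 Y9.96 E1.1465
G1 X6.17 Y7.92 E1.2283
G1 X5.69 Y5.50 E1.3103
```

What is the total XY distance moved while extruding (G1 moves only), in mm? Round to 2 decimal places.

Sum the Euclidean lengths of each G1 segment: total = 39.40 mm.

39.40 mm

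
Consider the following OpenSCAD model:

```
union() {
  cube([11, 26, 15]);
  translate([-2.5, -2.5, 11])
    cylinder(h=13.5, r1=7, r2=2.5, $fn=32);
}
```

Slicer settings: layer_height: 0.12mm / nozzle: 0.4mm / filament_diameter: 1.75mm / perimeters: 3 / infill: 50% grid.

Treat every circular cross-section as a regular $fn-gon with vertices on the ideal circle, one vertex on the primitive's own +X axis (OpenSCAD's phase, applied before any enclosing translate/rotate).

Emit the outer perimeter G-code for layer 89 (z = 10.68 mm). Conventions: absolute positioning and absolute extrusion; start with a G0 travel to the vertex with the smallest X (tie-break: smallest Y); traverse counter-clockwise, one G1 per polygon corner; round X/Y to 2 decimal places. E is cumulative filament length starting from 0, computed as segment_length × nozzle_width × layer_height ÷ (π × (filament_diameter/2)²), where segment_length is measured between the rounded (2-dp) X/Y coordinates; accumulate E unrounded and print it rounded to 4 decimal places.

G0 X0.00 Y0.00 Z10.68
G1 X11.00 Y0.00 E0.2195
G1 X11.00 Y26.00 E0.7384
G1 X0.00 Y26.00 E0.9579
G1 X0.00 Y0.00 E1.4767

At z = 10.68 mm: the 11×26 cube contributes its full rectangle; the cone at (-2.5, -2.5) does not reach this height (z outside [11, 24.5]); Merging all regions: only the 11×26 cube is present, so the union is just that shape — 1 connected region. The outline is a single polygon with 4 vertices. Extrusion per mm of travel: 0.4 × 0.12 / (π × 0.875²) = 0.019956. Accumulating E over each segment gives final E = 1.4767.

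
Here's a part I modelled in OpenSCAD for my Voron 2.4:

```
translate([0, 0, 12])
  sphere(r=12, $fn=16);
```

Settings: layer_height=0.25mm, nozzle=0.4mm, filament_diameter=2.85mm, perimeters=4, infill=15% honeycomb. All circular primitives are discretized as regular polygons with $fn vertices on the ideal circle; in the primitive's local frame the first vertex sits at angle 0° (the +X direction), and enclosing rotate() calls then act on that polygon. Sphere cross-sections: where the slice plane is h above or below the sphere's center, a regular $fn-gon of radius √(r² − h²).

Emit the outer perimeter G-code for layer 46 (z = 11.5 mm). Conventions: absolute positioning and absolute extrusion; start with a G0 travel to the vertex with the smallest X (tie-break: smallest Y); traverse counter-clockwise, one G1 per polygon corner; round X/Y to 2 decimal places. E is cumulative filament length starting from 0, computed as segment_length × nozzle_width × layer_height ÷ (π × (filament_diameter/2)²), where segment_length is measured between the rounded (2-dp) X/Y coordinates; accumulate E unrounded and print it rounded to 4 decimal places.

At z = 11.5 mm: the r=12 sphere contributes a regular 16-gon of circumradius √(12²−0.5²) = 11.990. The outline is a single polygon with 16 vertices. Extrusion per mm of travel: 0.4 × 0.25 / (π × 1.425²) = 0.015675. Accumulating E over each segment gives final E = 1.1736.

G0 X-11.99 Y0.00 Z11.50
G1 X-11.08 Y-4.59 E0.0734
G1 X-8.48 Y-8.48 E0.1467
G1 X-4.59 Y-11.08 E0.2200
G1 X0.00 Y-11.99 E0.2934
G1 X4.59 Y-11.08 E0.3667
G1 X8.48 Y-8.48 E0.4401
G1 X11.08 Y-4.59 E0.5134
G1 X11.99 Y0.00 E0.5868
G1 X11.08 Y4.59 E0.6601
G1 X8.48 Y8.48 E0.7335
G1 X4.59 Y11.08 E0.8068
G1 X0.00 Y11.99 E0.8802
G1 X-4.59 Y11.08 E0.9535
G1 X-8.48 Y8.48 E1.0269
G1 X-11.08 Y4.59 E1.1002
G1 X-11.99 Y0.00 E1.1736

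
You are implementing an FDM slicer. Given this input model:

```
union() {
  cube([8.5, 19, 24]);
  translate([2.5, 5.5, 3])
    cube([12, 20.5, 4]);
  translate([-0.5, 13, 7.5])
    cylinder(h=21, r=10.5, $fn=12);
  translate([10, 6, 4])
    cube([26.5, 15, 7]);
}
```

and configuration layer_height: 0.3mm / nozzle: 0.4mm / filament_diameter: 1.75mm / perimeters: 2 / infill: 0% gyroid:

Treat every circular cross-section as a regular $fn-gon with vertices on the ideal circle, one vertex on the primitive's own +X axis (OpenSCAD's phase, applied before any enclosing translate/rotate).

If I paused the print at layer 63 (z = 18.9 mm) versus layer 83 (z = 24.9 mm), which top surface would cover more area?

layer 63 (z = 18.9 mm)

Layer 63 (z = 18.9): the 8.5×19 cube contributes its full rectangle (area 161.50 mm²); the cube at (2.5, 5.5) is absent (z outside [3, 7]); the r=10.5 cylinder at (-0.5, 13) gives a regular 12-gon of circumradius 10.5 (constant along its height) (area = (12/2)·10.500²·sin(360°/12) = 330.75 mm²); the cube at (10, 6) is absent (z outside [4, 11]); Combining (union): the regions partially overlap — summed areas 492.25 mm² minus the doubly-counted overlap 124.07 mm² gives 368.18 mm² — area = 368.18 mm². So its area = 368.18 mm². Layer 83 (z = 24.9): the cube is absent (z outside [0, 24]); the cube at (2.5, 5.5) is not intersected at this z (z outside [3, 7]); the r=10.5 cylinder at (-0.5, 13) gives a regular 12-gon of circumradius 10.5 (constant along its height) (area = (12/2)·10.500²·sin(360°/12) = 330.75 mm²); the cube at (10, 6) is not intersected at this z (z outside [4, 11]); Merging all regions: only the r=10.5 cylinder at (-0.5, 13) is present, so the union is just that shape — area = 330.75 mm². So its area = 330.75 mm². Layer 63 is larger (368.18 vs 330.75 mm²).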